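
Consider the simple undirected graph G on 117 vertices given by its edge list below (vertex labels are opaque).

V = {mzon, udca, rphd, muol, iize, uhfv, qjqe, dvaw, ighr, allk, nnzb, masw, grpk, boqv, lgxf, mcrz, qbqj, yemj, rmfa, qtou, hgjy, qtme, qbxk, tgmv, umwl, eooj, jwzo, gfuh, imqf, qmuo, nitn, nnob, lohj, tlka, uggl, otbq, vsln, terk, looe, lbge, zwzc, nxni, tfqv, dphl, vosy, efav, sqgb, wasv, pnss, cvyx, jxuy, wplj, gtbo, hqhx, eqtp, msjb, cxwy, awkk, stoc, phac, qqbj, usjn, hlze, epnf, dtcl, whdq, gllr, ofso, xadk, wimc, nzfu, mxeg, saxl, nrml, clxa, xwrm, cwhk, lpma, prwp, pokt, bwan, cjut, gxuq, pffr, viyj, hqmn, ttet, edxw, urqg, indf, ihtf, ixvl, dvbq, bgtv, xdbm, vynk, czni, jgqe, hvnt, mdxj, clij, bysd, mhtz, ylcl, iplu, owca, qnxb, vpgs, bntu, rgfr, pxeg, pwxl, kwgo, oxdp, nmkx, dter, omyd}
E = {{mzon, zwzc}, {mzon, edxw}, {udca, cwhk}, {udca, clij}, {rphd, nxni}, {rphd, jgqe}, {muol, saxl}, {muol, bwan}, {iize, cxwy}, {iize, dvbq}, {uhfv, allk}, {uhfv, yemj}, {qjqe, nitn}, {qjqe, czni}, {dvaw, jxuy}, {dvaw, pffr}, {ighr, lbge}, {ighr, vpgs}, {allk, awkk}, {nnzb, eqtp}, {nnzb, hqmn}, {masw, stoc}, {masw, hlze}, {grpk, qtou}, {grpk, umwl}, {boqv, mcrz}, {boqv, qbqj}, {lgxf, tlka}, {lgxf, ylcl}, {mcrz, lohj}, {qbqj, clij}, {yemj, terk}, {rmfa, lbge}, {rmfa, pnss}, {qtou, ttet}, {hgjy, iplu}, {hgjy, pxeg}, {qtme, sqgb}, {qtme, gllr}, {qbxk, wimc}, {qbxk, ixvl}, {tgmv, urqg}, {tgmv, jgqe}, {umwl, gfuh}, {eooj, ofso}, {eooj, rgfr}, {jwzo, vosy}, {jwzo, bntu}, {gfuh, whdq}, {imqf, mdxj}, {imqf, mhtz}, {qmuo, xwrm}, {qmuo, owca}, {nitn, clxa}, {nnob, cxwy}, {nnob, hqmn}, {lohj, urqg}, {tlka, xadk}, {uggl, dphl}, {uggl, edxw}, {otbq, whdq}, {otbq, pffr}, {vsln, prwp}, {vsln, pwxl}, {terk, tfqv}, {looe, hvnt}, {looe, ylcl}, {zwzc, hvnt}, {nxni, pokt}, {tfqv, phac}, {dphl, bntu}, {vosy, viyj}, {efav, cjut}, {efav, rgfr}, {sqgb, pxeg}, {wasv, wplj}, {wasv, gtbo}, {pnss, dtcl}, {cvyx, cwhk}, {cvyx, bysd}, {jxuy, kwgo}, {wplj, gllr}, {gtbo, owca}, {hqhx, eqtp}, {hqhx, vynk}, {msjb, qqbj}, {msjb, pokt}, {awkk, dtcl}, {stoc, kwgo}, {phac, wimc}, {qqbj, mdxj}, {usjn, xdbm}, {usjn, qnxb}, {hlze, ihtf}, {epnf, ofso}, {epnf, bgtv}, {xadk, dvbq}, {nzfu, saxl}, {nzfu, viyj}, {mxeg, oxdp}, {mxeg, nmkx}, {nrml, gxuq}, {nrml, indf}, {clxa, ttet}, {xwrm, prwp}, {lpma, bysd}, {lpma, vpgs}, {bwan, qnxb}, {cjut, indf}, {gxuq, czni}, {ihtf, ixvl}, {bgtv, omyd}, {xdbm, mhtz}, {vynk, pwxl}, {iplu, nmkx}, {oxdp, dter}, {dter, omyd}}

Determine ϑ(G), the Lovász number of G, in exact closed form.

117*cos(pi/117)/(cos(pi/117) + 1)

Vertex ylcl has 2 neighbors: lgxf, looe.
deg(pwxl) = 2; N(pwxl) = {vsln, vynk}.
Vertex gfuh has 2 neighbors: umwl, whdq.
Vertex pokt has 2 neighbors: nxni, msjb.
Regular of degree 2 on 117 vertices: connected 2-regular on 117 ⇒ C_{117}.
A has 59 distinct eigenvalues ≈ [2.0, 1.997117, 1.988475, 1.974101, 1.954034, 1.928333, 1.897073, 1.860343, 1.818249, 1.770912, 1.71847, 1.661072, 1.598886, 1.532089, 1.460875, 1.385449, 1.306028, 1.222842, 1.136129, 1.046142, 0.953137, 0.857385, 0.759161, 0.658748, 0.556435, 0.452518, 0.347296, 0.241073, 0.134155, 0.02685, -0.080532, -0.187682, -0.294291, -0.400051, -0.504658, -0.60781, -0.70921, -0.808564, -0.905588, -1.0, -1.091529, -1.179911, -1.264891, -1.346224, -1.423675, -1.497021, -1.566052, -1.630567, -1.69038, -1.74532, -1.795227, -1.839959, -1.879385, -1.913393, -1.941884, -1.964775, -1.982002, -1.993515, -1.999279].
Lovász: ϑ = −117(-2*cos(pi/117))/(2+-(-1)*2*cos(pi/117)) = 117*cos(pi/117)/(cos(pi/117) + 1).
= 58.4894543… (decimal).
Check 58 ≤ 117*cos(pi/117)/(cos(pi/117) + 1) ≤ 59: both strict.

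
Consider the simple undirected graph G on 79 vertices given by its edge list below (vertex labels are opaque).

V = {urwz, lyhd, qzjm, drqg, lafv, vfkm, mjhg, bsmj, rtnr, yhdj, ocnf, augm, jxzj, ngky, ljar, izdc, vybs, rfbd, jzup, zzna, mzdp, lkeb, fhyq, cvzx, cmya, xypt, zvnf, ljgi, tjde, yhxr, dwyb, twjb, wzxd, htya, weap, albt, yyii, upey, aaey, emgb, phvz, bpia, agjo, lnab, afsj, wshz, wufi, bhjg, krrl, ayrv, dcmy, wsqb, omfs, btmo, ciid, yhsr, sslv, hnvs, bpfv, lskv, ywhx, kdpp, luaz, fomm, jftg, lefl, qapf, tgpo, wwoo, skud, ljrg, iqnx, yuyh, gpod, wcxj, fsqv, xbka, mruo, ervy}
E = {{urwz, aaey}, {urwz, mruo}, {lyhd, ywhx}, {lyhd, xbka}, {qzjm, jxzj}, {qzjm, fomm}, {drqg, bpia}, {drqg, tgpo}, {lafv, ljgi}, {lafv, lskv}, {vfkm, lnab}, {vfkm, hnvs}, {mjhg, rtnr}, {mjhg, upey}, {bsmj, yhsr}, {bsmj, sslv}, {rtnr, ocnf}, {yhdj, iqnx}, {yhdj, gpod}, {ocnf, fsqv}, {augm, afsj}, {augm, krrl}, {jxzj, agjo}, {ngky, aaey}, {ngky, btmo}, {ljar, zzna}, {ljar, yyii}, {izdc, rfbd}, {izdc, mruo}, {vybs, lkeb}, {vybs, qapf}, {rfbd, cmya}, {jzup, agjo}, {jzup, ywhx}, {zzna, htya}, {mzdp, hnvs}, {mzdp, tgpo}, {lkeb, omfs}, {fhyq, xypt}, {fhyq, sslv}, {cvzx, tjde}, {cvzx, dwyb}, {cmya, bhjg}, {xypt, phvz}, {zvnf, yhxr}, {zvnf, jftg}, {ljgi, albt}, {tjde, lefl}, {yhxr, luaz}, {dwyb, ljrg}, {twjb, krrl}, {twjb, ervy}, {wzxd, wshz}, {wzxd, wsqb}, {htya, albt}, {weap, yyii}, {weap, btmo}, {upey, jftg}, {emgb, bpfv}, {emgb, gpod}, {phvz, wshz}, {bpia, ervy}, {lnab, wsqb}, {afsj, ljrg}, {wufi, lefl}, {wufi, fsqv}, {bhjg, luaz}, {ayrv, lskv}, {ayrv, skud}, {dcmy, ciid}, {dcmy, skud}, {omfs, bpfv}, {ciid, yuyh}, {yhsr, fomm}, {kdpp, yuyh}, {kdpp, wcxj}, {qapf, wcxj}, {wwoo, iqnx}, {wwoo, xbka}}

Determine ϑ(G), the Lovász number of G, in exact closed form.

79*cos(pi/79)/(cos(pi/79) + 1)

Vertex bsmj has 2 neighbors: yhsr, sslv.
Vertex xbka has 2 neighbors: lyhd, wwoo.
Vertex cvzx has 2 neighbors: tjde, dwyb.
deg(wsqb) = 2; N(wsqb) = {wzxd, lnab}.
G on 79 vertices is 2-regular; this is C_{79}, the 79-cycle.
Distinct eigenvalues (to 4 d.p.): [2.0, 1.9937, 1.9748, 1.9433, 1.8996, 1.8439, 1.7766, 1.698, 1.6086, 1.5091, 1.4001, 1.2822, 1.1562, 1.0229, 0.8831, 0.7377, 0.5877, 0.434, 0.2775, 0.1192, -0.0398, -0.1985, -0.356, -0.5112, -0.6632, -0.8111, -0.9537, -1.0904, -1.2202, -1.3422, -1.4558, -1.5601, -1.6546, -1.7386, -1.8117, -1.8733, -1.923, -1.9606, -1.9858, -1.9984].
λ_max=2, λ_min=-2*cos(pi/79); ϑ = −79·λ_min/(λ_max−λ_min) = 79*cos(pi/79)/(cos(pi/79) + 1).
≈ 39.484379420 (to 9 d.p.).
Check 39 ≤ 79*cos(pi/79)/(cos(pi/79) + 1) ≤ 40: both strict.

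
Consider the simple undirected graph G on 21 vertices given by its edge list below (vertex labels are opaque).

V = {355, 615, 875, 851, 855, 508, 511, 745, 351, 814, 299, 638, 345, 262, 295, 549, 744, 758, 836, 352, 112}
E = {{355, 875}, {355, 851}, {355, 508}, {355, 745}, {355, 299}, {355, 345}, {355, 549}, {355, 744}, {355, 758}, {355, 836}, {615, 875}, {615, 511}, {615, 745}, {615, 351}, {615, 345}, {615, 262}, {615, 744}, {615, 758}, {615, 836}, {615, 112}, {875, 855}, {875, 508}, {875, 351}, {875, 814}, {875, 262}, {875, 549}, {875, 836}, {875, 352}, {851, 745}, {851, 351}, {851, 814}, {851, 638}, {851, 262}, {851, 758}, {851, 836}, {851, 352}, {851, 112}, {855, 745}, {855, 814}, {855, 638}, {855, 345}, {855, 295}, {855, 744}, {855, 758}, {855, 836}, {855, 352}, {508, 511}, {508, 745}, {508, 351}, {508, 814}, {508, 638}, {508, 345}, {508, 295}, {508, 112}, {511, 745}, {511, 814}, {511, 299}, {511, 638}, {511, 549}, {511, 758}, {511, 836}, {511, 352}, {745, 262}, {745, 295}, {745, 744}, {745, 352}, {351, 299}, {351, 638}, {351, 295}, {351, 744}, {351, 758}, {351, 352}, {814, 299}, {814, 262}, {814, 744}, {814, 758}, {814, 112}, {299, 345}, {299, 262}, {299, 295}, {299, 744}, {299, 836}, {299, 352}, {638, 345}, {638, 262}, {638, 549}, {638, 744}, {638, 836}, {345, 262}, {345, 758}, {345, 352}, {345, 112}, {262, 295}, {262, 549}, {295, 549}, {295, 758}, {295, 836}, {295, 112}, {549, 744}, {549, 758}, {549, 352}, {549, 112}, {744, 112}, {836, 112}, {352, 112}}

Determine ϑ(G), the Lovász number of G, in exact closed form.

6

N(511) = {615, 508, 745, 814, 299, 638, 549, 758, 836, 352}, |N(511)| = 10.
deg(299) = 10; N(299) = {355, 511, 351, 814, 345, 262, 295, 744, 836, 352}.
N(638) = {851, 855, 508, 511, 351, 345, 262, 549, 744, 836}, |N(638)| = 10.
deg(836) = 10; N(836) = {355, 615, 875, 851, 855, 511, 299, 638, 295, 112}.
Every vertex has degree 10 (N=21); this is K(7,2), the Kneser graph.
A has 3 distinct eigenvalues ≈ [10.0, 1.0, -4.0].
ϑ = −N·λ_min/(λ_max−λ_min) = −21·(-4)/(10−(-4)) = 6.
= 6.00000… (decimal).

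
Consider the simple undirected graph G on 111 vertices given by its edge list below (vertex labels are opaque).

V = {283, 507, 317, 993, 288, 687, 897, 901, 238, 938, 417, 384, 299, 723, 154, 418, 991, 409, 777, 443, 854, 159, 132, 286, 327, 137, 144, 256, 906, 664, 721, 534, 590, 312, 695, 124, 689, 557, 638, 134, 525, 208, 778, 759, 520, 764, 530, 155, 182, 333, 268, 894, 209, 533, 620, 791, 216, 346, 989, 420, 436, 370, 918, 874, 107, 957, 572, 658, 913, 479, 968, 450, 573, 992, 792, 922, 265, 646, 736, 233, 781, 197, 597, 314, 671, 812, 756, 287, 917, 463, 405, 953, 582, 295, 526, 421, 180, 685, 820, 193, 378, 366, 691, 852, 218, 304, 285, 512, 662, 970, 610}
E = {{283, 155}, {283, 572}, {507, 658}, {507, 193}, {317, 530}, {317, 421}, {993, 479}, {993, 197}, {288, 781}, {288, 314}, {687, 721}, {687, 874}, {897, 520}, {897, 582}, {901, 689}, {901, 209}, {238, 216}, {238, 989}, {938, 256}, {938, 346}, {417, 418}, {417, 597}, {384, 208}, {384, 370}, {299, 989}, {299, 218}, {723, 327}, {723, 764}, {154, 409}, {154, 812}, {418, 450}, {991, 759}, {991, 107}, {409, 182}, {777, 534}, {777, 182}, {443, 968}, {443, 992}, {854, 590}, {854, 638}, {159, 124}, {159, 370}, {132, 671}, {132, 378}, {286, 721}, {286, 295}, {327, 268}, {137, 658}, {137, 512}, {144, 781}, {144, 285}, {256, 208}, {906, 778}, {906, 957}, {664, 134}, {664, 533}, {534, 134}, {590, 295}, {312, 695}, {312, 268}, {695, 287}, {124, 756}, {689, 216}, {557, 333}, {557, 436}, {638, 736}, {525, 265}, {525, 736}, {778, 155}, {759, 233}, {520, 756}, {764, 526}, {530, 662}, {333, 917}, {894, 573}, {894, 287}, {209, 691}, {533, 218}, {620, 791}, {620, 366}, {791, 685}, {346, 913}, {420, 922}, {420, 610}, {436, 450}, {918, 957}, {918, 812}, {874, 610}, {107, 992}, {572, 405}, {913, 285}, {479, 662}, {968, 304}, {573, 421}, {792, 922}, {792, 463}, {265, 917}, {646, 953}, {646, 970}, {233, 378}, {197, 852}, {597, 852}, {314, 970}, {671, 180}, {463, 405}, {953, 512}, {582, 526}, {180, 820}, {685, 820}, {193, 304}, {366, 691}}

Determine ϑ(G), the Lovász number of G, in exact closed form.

111*cos(pi/111)/(cos(pi/111) + 1)

deg(781) = 2; N(781) = {288, 144}.
Vertex 159 has 2 neighbors: 124, 370.
N(193) = {507, 304}, |N(193)| = 2.
Vertex 852 has 2 neighbors: 197, 597.
deg(v) = 2 for all v (|V|=111); the odd cycle C_{111}.
The 56 distinct eigenvalues: [2.0, 1.996797, 1.987197, 1.971232, 1.948952, 1.920429, 1.885755, 1.84504, 1.798414, 1.746028, 1.688049, 1.624662, 1.556072, 1.482496, 1.404172, 1.321349, 1.234294, 1.143286, 1.048615, 0.950584, 0.849509, 0.745713, 0.639528, 0.531294, 0.421359, 0.310073, 0.197795, 0.084882, -0.028302, -0.141395, -0.254036, -0.365862, -0.476517, -0.585646, -0.692898, -0.797931, -0.900407, -1.0, -1.096389, -1.189266, -1.278334, -1.363307, -1.443912, -1.519892, -1.591004, -1.657019, -1.717727, -1.772931, -1.822457, -1.866145, -1.903855, -1.935466, -1.960877, -1.980007, -1.992795, -1.999199].
Lovász: ϑ = −111(-2*cos(pi/111))/(2+-(-1)*2*cos(pi/111)) = 111*cos(pi/111)/(cos(pi/111) + 1).
= 55.4888841… (decimal).
Lovász sandwich 55 ≤ 111*cos(pi/111)/(cos(pi/111) + 1) ≤ 56: both strict.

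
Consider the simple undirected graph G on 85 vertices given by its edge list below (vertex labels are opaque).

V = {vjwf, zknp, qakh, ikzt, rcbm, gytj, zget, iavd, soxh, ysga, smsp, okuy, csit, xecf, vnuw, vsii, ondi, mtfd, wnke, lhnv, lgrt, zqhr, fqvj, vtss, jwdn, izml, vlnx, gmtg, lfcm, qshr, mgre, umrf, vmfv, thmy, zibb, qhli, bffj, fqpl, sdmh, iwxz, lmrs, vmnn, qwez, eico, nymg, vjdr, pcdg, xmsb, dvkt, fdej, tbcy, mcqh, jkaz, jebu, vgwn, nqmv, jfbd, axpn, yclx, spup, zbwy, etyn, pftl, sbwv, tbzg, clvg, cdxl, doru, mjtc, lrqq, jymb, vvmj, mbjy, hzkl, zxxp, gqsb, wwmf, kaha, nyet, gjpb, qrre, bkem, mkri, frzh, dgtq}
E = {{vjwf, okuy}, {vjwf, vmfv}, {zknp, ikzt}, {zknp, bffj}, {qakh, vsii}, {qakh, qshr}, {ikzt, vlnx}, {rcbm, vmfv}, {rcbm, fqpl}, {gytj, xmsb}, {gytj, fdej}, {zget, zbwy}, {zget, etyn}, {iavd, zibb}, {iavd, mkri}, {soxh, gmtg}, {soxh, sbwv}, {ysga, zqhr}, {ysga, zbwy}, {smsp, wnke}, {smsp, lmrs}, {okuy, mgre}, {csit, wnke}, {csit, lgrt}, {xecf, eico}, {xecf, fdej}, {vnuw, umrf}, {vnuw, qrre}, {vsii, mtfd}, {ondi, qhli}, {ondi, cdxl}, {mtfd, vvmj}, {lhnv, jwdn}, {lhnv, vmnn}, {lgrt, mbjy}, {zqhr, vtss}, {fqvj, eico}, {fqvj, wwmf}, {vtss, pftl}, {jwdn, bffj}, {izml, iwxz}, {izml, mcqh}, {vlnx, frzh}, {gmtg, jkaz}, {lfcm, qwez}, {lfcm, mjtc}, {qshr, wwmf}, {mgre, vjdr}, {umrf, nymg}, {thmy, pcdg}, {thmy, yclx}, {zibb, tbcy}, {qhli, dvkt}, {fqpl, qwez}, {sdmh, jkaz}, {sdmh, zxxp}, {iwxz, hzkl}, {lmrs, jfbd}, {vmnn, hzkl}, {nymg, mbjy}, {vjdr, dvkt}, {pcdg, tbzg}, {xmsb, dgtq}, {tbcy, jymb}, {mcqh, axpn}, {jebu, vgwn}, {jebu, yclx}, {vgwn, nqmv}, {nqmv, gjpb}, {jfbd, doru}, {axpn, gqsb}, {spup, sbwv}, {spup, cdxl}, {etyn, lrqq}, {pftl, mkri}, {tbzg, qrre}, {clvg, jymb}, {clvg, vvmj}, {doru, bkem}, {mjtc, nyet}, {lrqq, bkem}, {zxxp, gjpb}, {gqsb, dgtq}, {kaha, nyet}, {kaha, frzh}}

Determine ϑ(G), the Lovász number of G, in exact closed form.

85*cos(pi/85)/(cos(pi/85) + 1)

Vertex bkem has 2 neighbors: doru, lrqq.
Vertex lfcm has 2 neighbors: qwez, mjtc.
N(gmtg) = {soxh, jkaz}, |N(gmtg)| = 2.
N(jfbd) = {lmrs, doru}, |N(jfbd)| = 2.
Regular of degree 2 on 85 vertices: the odd cycle C_{85}.
A has 43 distinct eigenvalues ≈ [2.0, 1.994538, 1.978183, 1.951024, 1.913209, 1.864944, 1.806494, 1.738178, 1.660368, 1.57349, 1.478018, 1.374473, 1.263422, 1.14547, 1.021262, 0.891477, 0.756822, 0.618034, 0.47587, 0.331108, 0.184537, 0.036958, -0.110823, -0.257998, -0.403765, -0.547326, -0.687898, -0.824713, -0.957023, -1.084107, -1.205269, -1.319849, -1.42722, -1.526797, -1.618034, -1.700434, -1.773547, -1.836974, -1.890368, -1.933437, -1.965946, -1.987718, -1.998634].
With N=85: ϑ(G) = 85·(-(-1)*2*cos(pi/85))/(2−(-2*cos(pi/85))) = 85*cos(pi/85)/(cos(pi/85) + 1).
≈ 42.4854826 (to 7 d.p.).
Sandwich: α(G)=42 ≤ ϑ(G)=85*cos(pi/85)/(cos(pi/85) + 1) ≤ χ(Ḡ)=43 (both strict).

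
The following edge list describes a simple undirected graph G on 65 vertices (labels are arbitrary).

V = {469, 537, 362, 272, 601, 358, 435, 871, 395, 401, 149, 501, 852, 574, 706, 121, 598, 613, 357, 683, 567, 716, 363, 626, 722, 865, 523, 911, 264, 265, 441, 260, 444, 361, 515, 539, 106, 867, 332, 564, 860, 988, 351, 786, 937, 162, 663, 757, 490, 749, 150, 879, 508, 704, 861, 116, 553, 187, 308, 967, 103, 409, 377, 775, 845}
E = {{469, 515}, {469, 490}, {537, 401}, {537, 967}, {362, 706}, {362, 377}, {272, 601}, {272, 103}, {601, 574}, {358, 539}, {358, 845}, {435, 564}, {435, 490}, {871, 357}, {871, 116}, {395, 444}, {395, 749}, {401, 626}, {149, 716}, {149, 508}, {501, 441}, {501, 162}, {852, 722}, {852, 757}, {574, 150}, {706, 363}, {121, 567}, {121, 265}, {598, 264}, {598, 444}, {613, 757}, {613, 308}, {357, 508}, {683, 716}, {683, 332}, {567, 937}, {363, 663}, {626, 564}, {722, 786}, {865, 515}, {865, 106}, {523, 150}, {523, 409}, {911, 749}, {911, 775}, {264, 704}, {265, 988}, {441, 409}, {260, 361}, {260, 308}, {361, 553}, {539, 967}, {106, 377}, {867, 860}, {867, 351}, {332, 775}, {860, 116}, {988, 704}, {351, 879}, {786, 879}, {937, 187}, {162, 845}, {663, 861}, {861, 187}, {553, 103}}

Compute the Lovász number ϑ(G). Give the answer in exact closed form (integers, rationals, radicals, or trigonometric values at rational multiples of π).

65*cos(pi/65)/(cos(pi/65) + 1)

deg(272) = 2; N(272) = {601, 103}.
Vertex 988 has 2 neighbors: 265, 704.
N(967) = {537, 539}, |N(967)| = 2.
N(103) = {272, 553}, |N(103)| = 2.
2-regular, N=65; this is C_{65}, the 65-cycle.
Distinct eigenvalues (to 3 d.p.): [2.0, 1.991, 1.963, 1.916, 1.852, 1.771, 1.673, 1.559, 1.431, 1.29, 1.136, 0.972, 0.799, 0.618, 0.432, 0.241, 0.048, -0.145, -0.337, -0.525, -0.709, -0.886, -1.055, -1.214, -1.362, -1.497, -1.618, -1.724, -1.814, -1.887, -1.942, -1.979, -1.998].
ϑ = −N·λ_min/(λ_max−λ_min) = −65·(-2*cos(pi/65))/(2−(-2*cos(pi/65))) = 65*cos(pi/65)/(cos(pi/65) + 1).
ϑ(G) ≈ 32.4810.
Check 32 ≤ 65*cos(pi/65)/(cos(pi/65) + 1) ≤ 33: both strict.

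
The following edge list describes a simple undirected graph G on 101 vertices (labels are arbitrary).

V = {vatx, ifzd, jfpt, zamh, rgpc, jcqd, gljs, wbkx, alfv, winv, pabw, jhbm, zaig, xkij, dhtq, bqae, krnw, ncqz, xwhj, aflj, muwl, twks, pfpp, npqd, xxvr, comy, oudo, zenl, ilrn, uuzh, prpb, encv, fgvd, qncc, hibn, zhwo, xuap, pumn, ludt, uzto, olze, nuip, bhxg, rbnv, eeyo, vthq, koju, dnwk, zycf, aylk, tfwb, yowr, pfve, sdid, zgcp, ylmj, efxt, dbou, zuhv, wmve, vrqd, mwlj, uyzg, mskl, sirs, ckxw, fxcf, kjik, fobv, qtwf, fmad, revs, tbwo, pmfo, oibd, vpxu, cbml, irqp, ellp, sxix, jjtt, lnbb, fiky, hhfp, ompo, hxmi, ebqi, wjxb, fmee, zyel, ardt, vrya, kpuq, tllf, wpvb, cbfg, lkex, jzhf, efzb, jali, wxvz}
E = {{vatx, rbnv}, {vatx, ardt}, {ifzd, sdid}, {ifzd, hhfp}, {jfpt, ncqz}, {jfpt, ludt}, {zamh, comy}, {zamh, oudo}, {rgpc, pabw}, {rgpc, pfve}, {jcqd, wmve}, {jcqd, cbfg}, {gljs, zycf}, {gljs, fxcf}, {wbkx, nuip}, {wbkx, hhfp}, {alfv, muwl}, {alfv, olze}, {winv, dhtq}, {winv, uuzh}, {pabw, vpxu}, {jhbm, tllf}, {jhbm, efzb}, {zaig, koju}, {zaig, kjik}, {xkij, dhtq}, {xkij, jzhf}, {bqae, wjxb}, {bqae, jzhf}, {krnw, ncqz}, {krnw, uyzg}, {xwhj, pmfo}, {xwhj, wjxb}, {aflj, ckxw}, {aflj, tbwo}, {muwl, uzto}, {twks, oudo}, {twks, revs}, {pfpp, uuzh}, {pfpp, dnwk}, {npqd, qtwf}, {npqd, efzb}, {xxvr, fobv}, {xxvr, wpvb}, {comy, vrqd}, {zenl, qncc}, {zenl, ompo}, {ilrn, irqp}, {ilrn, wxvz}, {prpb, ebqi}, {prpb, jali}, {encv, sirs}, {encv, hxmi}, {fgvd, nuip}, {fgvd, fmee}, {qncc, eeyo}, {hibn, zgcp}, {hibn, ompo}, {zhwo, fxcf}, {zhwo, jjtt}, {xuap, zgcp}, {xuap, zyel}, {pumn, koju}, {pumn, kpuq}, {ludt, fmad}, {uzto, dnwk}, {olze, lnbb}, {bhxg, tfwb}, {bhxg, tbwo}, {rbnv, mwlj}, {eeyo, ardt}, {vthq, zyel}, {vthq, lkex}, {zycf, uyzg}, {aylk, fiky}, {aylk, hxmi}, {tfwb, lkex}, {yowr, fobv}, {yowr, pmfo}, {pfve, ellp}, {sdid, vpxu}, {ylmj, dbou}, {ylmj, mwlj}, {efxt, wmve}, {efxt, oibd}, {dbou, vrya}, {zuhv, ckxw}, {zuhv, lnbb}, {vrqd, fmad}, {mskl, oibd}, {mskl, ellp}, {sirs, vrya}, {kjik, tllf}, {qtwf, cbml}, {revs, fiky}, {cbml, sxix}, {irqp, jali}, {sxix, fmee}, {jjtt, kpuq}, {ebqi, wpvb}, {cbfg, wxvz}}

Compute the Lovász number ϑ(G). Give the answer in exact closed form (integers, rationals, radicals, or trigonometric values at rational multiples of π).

Vertex fiky has 2 neighbors: aylk, revs.
N(bqae) = {wjxb, jzhf}, |N(bqae)| = 2.
deg(zycf) = 2; N(zycf) = {gljs, uyzg}.
Vertex rgpc has 2 neighbors: pabw, pfve.
Every vertex has degree 2 (N=101); a single 101-cycle (edge-transitive).
spec(A) ≈ [2.0, 1.9961, 1.9845, 1.9653, 1.9384, 1.904, 1.8623, 1.8133, 1.7574, 1.6946, 1.6253, 1.5497, 1.4681, 1.3808, 1.2882, 1.1906, 1.0884, 0.982, 0.8718, 0.7582, 0.6417, 0.5226, 0.4016, 0.279, 0.1554, 0.0311, -0.0933, -0.2173, -0.3405, -0.4624, -0.5824, -0.7003, -0.8154, -0.9273, -1.0357, -1.1401, -1.24, -1.3352, -1.4252, -1.5096, -1.5883, -1.6608, -1.7268, -1.7862, -1.8387, -1.8841, -1.9221, -1.9528, -1.9759, -1.9913, -1.999] (distinct, 4 d.p.).
λ_max=2, λ_min=-2*cos(pi/101); ϑ = −101·λ_min/(λ_max−λ_min) = 101*cos(pi/101)/(cos(pi/101) + 1).
ϑ(G) ≈ 50.48778.
Check 50 ≤ 101*cos(pi/101)/(cos(pi/101) + 1) ≤ 51: both strict.

101*cos(pi/101)/(cos(pi/101) + 1)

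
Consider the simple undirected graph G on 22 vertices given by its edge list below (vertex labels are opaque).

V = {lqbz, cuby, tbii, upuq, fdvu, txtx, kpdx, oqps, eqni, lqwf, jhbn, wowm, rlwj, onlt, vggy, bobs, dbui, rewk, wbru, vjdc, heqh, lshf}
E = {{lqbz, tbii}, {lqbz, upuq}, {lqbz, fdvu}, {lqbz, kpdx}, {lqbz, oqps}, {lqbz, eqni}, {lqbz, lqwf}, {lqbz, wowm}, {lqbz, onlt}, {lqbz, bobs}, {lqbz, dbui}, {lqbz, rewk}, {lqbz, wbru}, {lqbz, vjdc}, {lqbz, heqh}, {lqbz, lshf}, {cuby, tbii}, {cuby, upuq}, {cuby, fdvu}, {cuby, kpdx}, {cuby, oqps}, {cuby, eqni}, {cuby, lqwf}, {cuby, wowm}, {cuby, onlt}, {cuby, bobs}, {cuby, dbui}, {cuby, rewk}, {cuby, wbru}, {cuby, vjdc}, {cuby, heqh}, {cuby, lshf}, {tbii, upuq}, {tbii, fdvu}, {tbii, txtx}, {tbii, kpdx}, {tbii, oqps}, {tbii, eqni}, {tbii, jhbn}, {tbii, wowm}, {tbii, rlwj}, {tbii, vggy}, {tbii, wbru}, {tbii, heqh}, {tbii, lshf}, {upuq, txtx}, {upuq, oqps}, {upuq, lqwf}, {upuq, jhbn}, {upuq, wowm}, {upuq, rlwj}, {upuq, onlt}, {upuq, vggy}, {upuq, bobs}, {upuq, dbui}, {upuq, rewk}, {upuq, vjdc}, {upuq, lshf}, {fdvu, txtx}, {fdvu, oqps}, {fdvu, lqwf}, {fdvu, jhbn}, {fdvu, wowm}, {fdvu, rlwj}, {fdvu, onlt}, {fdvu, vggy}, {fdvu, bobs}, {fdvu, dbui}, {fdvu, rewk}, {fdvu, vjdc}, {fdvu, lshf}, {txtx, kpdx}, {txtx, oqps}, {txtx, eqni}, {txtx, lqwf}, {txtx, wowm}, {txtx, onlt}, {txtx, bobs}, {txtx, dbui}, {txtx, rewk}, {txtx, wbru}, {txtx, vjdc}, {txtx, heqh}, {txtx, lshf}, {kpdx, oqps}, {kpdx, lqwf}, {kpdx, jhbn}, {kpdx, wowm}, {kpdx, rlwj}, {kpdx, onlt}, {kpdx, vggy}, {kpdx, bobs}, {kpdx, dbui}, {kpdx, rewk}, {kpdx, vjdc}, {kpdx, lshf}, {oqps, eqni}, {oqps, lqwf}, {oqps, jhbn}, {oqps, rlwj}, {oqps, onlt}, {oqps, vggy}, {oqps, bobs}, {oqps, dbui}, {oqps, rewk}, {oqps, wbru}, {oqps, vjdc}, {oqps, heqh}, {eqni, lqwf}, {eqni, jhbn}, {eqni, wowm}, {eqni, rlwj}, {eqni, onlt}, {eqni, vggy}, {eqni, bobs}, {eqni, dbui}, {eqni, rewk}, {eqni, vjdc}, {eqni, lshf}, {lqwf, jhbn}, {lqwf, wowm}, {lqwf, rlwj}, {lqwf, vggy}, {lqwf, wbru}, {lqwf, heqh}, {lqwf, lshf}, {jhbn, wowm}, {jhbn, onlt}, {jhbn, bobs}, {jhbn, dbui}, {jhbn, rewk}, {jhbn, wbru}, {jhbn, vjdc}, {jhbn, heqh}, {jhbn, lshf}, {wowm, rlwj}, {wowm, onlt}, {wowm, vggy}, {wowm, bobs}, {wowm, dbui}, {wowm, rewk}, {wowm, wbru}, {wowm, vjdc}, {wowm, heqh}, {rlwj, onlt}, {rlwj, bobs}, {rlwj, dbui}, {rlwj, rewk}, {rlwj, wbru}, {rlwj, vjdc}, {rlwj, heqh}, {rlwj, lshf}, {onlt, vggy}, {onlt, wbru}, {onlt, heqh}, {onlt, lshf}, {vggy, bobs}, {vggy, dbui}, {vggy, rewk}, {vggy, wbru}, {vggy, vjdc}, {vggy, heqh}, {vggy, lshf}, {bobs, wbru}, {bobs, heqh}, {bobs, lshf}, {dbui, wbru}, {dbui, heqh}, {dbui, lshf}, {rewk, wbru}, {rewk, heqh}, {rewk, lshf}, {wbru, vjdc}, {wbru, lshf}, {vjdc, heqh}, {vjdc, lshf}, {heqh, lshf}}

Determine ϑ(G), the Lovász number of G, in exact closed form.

7

deg(rewk) = 15; N(rewk) = {lqbz, cuby, upuq, fdvu, txtx, kpdx, oqps, eqni, jhbn, wowm, rlwj, vggy, wbru, heqh, lshf}.
Vertex txtx has 16 neighbors: tbii, upuq, fdvu, kpdx, oqps, eqni, lqwf, wowm, onlt, bobs, dbui, rewk, wbru, vjdc, heqh, lshf.
deg(lshf) = 19; N(lshf) = {lqbz, cuby, tbii, upuq, fdvu, txtx, kpdx, eqni, lqwf, jhbn, rlwj, onlt, vggy, bobs, dbui, rewk, wbru, vjdc, heqh}.
N(heqh) = {lqbz, cuby, tbii, txtx, oqps, lqwf, jhbn, wowm, rlwj, onlt, vggy, bobs, dbui, rewk, vjdc, lshf}, |N(heqh)| = 16.
K_{7,6,6,3} (perfect); ϑ(G) = α(G) = max{7,6,6,3} = 7.
Numerically 7.0000000.
Check 7 ≤ 7 ≤ 7: collapsed.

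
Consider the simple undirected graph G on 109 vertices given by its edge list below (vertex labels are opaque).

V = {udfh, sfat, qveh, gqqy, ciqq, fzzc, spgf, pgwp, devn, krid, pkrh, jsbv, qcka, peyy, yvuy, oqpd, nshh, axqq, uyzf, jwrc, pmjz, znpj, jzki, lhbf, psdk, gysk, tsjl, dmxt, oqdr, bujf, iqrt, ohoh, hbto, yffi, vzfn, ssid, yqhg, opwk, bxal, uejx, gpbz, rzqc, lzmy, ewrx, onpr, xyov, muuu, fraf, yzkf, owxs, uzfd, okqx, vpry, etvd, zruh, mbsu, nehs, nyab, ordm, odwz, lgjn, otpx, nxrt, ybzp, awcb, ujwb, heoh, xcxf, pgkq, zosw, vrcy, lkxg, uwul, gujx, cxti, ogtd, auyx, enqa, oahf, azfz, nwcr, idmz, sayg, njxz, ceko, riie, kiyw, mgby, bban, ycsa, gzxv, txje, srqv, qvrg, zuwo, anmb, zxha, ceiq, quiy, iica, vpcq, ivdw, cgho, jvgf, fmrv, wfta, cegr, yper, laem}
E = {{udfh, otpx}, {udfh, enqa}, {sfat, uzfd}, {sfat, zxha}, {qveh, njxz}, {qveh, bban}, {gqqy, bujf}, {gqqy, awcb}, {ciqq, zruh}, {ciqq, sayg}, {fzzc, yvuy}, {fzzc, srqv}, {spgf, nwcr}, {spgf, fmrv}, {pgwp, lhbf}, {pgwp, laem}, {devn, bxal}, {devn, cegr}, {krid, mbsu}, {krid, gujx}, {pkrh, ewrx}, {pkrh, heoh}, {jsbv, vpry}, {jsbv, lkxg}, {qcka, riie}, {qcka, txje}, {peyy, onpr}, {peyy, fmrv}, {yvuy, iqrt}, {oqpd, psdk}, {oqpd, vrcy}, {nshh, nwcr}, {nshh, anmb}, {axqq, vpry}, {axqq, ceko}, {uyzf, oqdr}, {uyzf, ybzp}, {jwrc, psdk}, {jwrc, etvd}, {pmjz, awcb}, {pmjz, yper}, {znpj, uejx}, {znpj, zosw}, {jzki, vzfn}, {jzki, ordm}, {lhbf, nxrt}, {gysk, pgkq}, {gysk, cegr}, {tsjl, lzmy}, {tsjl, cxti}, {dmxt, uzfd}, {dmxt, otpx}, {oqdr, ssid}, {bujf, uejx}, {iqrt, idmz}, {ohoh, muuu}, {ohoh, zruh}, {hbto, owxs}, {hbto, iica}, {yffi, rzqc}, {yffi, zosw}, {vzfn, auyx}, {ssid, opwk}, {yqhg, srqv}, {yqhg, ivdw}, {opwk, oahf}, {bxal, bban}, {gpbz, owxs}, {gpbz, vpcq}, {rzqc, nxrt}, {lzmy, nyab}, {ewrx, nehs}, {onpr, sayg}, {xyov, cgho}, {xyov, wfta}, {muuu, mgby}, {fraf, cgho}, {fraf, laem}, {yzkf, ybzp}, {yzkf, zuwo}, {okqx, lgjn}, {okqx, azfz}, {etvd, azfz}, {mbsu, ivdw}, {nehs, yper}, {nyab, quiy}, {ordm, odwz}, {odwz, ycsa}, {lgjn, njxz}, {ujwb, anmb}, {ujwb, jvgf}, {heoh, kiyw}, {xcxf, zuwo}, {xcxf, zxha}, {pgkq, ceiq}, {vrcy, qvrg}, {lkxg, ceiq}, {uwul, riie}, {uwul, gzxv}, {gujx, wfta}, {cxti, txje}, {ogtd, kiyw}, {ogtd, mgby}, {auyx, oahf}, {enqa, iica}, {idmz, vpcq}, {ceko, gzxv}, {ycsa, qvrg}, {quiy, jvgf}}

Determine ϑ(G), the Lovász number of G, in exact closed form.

109*cos(pi/109)/(cos(pi/109) + 1)

deg(ceiq) = 2; N(ceiq) = {pgkq, lkxg}.
deg(uejx) = 2; N(uejx) = {znpj, bujf}.
deg(ceko) = 2; N(ceko) = {axqq, gzxv}.
N(azfz) = {okqx, etvd}, |N(azfz)| = 2.
Every vertex has degree 2 (N=109); this is C_{109}, the 109-cycle.
The 55 distinct eigenvalues: [2.0, 1.9967, 1.9867, 1.9702, 1.9471, 1.9175, 1.8816, 1.8394, 1.7911, 1.7368, 1.6768, 1.6112, 1.5403, 1.4642, 1.3833, 1.2978, 1.208, 1.1141, 1.0166, 0.9157, 0.8117, 0.7051, 0.5961, 0.4851, 0.3725, 0.2587, 0.144, 0.0288, -0.0864, -0.2014, -0.3157, -0.429, -0.5408, -0.6508, -0.7587, -0.8641, -0.9665, -1.0658, -1.1615, -1.2534, -1.3411, -1.4244, -1.5029, -1.5764, -1.6447, -1.7075, -1.7647, -1.816, -1.8612, -1.9003, -1.9331, -1.9594, -1.9793, -1.9925, -1.9992].
λ_max=2, λ_min=-2*cos(pi/109); ϑ = −109·λ_min/(λ_max−λ_min) = 109*cos(pi/109)/(cos(pi/109) + 1).
= 54.488680079… (decimal).
Lovász sandwich 54 ≤ 109*cos(pi/109)/(cos(pi/109) + 1) ≤ 55: both strict.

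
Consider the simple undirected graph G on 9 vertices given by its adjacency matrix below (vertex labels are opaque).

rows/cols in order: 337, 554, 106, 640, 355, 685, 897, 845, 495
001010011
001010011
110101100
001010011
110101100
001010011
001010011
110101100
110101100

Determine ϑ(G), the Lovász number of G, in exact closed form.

deg(337) = 4; N(337) = {106, 355, 845, 495}.
N(640) = {106, 355, 845, 495}, |N(640)| = 4.
deg(685) = 4; N(685) = {106, 355, 845, 495}.
N(554) = {106, 355, 845, 495}, |N(554)| = 4.
G = K_{5,4}: α = 5 = χ(Ḡ), so ϑ = 5.
≈ 5.000000000 (to 9 d.p.).
Check 5 ≤ 5 ≤ 5: collapsed.

5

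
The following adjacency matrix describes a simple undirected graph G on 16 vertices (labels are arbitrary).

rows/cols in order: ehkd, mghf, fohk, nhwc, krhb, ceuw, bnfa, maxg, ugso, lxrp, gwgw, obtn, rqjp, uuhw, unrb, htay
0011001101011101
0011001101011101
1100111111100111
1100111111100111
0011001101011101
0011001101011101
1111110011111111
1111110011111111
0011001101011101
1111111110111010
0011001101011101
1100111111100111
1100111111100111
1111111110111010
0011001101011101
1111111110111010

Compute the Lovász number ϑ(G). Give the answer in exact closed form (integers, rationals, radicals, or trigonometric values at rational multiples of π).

7

N(bnfa) = {ehkd, mghf, fohk, nhwc, krhb, ceuw, ugso, lxrp, gwgw, obtn, rqjp, uuhw, unrb, htay}, |N(bnfa)| = 14.
deg(gwgw) = 9; N(gwgw) = {fohk, nhwc, bnfa, maxg, lxrp, obtn, rqjp, uuhw, htay}.
Vertex lxrp has 13 neighbors: ehkd, mghf, fohk, nhwc, krhb, ceuw, bnfa, maxg, ugso, gwgw, obtn, rqjp, unrb.
Vertex obtn has 12 neighbors: ehkd, mghf, krhb, ceuw, bnfa, maxg, ugso, lxrp, gwgw, uuhw, unrb, htay.
Complete multipartite on [7, 4, 3, 2]: sandwich collapses at ϑ=7.
ϑ(G) ≈ 7.00000000.
Lovász sandwich 7 ≤ 7 ≤ 7: collapsed.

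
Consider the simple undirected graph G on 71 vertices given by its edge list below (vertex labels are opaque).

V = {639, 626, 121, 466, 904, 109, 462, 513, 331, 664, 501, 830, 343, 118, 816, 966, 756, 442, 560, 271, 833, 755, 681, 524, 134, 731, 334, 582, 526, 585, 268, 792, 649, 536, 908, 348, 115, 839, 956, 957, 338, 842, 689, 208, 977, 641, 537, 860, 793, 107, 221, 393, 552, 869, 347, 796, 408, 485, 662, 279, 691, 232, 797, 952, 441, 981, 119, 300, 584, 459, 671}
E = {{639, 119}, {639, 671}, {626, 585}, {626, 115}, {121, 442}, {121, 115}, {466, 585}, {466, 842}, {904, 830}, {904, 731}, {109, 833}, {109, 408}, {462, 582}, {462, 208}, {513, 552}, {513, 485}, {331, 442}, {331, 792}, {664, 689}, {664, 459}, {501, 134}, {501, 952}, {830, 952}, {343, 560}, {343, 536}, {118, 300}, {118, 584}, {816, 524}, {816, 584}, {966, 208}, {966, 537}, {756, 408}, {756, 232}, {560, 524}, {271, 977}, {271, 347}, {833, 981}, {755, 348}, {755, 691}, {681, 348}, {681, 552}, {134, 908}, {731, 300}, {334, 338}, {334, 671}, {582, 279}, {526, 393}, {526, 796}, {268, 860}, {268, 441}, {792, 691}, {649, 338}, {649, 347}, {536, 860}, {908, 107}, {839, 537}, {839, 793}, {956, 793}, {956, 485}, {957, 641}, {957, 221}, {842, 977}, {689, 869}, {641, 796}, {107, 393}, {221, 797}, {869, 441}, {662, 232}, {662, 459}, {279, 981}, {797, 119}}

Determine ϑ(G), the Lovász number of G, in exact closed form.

71*cos(pi/71)/(cos(pi/71) + 1)

Vertex 462 has 2 neighbors: 582, 208.
N(501) = {134, 952}, |N(501)| = 2.
Vertex 664 has 2 neighbors: 689, 459.
N(957) = {641, 221}, |N(957)| = 2.
Regular of degree 2 on 71 vertices: this is C_{71}, the 71-cycle.
spec(A) ≈ [2.0, 1.992174, 1.968756, 1.92993, 1.876, 1.807387, 1.724629, 1.628374, 1.519374, 1.398483, 1.266648, 1.124899, 0.974346, 0.816167, 0.651601, 0.481935, 0.308498, 0.132646, -0.044244, -0.220788, -0.395604, -0.567324, -0.734603, -0.896134, -1.05065, -1.196945, -1.333871, -1.460358, -1.575416, -1.678144, -1.767738, -1.843498, -1.904829, -1.951253, -1.982405, -1.998042] (distinct, 6 d.p.).
−71·(-2*cos(pi/71)) / ((2)−(-2*cos(pi/71))) = 71*cos(pi/71)/(cos(pi/71) + 1) = ϑ(G).
= 35.482618… (decimal).
α=35, χ(Ḡ)=36; ϑ=71*cos(pi/71)/(cos(pi/71) + 1) lies between (both strict).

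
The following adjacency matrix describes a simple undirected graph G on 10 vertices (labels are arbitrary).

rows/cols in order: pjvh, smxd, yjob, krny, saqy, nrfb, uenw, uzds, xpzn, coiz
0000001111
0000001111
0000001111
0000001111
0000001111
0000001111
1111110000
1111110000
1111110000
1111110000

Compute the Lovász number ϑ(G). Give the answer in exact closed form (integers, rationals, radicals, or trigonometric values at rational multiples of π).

N(nrfb) = {uenw, uzds, xpzn, coiz}, |N(nrfb)| = 4.
N(yjob) = {uenw, uzds, xpzn, coiz}, |N(yjob)| = 4.
deg(smxd) = 4; N(smxd) = {uenw, uzds, xpzn, coiz}.
N(coiz) = {pjvh, smxd, yjob, krny, saqy, nrfb}, |N(coiz)| = 6.
K_{6,4} (perfect); ϑ(G) = α(G) = max{6,4} = 6.
= 6.000000000… (decimal).
6 ≤ 6 ≤ 6: collapsed.

6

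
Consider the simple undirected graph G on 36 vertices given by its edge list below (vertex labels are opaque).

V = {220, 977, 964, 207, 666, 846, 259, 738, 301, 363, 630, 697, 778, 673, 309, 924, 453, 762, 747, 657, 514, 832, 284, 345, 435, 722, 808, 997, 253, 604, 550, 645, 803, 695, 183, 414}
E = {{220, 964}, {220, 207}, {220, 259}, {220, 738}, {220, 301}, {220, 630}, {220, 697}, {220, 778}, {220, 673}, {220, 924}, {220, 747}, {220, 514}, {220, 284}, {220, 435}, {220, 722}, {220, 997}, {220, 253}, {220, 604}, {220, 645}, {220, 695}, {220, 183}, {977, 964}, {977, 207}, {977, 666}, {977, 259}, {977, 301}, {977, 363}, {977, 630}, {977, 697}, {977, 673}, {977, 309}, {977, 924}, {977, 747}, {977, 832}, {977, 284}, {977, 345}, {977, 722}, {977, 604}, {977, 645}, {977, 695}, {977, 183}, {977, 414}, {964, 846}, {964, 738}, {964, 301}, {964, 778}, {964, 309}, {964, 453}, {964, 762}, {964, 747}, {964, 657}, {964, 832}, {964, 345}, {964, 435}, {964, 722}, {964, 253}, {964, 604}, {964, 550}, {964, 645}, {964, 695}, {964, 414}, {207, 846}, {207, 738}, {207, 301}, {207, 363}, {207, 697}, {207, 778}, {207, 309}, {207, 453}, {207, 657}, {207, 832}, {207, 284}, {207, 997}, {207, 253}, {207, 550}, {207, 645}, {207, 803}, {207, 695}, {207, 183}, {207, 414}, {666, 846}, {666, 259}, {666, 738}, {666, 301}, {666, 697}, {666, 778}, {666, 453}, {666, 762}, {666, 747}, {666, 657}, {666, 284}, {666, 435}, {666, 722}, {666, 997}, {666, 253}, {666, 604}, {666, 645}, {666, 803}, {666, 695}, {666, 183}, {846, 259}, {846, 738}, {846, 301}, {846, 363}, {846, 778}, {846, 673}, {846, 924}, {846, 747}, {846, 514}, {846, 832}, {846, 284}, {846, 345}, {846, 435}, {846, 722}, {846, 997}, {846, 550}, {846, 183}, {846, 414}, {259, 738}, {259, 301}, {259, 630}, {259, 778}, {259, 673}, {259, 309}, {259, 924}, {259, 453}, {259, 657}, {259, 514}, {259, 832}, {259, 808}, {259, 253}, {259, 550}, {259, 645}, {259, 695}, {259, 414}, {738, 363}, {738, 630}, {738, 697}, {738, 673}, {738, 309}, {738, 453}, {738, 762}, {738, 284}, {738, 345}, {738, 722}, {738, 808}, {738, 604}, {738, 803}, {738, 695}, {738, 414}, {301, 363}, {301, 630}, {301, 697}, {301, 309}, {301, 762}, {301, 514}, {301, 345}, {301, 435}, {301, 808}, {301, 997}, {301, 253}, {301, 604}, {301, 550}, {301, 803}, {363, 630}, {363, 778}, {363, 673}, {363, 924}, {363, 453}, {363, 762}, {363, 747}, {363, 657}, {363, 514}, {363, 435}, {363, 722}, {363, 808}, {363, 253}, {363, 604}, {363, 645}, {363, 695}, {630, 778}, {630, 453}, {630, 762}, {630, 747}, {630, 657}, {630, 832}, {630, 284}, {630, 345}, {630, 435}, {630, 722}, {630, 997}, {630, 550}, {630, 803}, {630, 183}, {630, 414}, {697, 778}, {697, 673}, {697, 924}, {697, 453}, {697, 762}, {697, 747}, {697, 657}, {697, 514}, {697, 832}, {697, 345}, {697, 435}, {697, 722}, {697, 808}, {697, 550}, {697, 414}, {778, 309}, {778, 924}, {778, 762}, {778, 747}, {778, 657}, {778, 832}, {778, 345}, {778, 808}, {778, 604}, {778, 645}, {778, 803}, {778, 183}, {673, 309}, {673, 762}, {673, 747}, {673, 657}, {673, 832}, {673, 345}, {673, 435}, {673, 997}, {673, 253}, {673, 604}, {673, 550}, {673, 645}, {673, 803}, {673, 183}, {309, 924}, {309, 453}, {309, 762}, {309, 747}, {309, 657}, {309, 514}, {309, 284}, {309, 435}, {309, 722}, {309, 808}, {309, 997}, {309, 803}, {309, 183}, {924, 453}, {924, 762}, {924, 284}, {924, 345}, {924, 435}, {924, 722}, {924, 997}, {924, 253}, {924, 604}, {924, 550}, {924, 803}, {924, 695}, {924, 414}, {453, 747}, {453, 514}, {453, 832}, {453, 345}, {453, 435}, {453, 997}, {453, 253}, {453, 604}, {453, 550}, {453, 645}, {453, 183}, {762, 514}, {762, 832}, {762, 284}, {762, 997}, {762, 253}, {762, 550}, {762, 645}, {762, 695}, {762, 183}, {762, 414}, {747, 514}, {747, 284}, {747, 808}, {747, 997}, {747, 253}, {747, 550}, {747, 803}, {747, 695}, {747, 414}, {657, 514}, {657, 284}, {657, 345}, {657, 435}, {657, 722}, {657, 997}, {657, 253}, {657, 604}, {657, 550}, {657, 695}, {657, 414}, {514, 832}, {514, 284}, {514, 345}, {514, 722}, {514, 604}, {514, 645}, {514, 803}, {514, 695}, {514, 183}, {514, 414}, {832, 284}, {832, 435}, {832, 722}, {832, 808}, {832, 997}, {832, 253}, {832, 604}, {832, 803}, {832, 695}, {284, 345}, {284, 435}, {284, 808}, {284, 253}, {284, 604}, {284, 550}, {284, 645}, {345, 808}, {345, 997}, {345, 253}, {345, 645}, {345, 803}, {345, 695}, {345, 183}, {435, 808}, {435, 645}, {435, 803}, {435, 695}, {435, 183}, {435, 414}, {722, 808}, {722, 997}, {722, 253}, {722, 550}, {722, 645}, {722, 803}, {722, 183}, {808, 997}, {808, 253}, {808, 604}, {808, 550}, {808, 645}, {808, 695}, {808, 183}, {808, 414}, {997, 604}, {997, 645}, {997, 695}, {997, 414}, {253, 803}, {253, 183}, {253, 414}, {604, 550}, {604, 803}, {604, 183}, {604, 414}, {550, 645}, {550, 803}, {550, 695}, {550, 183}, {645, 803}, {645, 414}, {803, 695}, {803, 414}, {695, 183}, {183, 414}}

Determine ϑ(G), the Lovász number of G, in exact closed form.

N(253) = {220, 964, 207, 666, 259, 301, 363, 673, 924, 453, 762, 747, 657, 832, 284, 345, 722, 808, 803, 183, 414}, |N(253)| = 21.
Vertex 550 has 21 neighbors: 964, 207, 846, 259, 301, 630, 697, 673, 924, 453, 762, 747, 657, 284, 722, 808, 604, 645, 803, 695, 183.
deg(435) = 21; N(435) = {220, 964, 666, 846, 301, 363, 630, 697, 673, 309, 924, 453, 657, 832, 284, 808, 645, 803, 695, 183, 414}.
deg(604) = 21; N(604) = {220, 977, 964, 666, 738, 301, 363, 778, 673, 924, 453, 657, 514, 832, 284, 808, 997, 550, 803, 183, 414}.
21-regular, N=36; Kneser-type, 2-subsets of [9].
The 3 distinct eigenvalues: [21.0, 1.0, -6.0].
Lovász: ϑ = −36(-6)/(21+-1*(-6)) = 8.
Numerically 8.00000.

8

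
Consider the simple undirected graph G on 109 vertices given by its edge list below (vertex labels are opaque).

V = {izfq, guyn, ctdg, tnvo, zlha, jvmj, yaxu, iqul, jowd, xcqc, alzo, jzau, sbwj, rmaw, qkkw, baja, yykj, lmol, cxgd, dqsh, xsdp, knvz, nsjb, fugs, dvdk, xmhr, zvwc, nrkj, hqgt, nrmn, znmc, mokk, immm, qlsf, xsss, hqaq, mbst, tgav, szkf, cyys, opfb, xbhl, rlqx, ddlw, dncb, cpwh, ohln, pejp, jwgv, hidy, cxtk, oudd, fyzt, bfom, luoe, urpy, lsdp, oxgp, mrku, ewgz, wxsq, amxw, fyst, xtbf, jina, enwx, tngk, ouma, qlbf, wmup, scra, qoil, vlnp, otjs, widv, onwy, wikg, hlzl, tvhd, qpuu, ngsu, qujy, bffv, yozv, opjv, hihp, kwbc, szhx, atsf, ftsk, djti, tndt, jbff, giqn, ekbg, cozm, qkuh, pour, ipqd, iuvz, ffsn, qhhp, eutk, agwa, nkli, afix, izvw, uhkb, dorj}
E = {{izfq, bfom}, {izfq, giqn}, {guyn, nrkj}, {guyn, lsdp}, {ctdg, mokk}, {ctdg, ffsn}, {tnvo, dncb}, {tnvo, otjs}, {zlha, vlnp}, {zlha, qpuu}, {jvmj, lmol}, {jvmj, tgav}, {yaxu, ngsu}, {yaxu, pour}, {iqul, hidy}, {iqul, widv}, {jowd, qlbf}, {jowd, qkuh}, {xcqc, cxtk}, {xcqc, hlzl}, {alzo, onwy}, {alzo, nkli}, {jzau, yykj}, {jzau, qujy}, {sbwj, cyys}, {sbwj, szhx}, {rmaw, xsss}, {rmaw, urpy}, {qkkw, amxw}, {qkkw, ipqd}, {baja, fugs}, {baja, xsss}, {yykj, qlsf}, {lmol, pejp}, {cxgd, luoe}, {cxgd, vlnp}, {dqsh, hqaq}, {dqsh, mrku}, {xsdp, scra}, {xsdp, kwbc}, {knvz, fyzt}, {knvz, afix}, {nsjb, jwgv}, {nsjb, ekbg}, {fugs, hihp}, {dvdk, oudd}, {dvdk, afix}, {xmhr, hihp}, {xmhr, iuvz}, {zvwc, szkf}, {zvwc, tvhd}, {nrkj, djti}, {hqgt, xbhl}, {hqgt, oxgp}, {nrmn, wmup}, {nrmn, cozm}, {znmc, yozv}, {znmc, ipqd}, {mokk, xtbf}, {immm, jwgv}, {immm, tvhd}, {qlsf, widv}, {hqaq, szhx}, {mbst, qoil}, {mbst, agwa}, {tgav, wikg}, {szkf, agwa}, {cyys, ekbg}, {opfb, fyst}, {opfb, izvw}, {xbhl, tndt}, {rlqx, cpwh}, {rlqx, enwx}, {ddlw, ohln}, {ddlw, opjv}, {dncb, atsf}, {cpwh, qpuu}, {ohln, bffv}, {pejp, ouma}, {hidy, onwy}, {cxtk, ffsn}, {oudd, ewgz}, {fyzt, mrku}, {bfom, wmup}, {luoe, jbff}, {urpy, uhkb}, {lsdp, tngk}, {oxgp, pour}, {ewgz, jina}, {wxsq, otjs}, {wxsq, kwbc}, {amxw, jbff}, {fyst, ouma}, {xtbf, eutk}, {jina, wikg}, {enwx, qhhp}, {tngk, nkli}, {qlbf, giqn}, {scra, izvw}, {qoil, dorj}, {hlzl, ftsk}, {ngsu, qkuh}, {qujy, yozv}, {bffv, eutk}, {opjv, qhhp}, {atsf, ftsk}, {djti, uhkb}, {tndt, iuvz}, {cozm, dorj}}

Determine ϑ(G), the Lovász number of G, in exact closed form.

109*cos(pi/109)/(cos(pi/109) + 1)

Vertex widv has 2 neighbors: iqul, qlsf.
N(hidy) = {iqul, onwy}, |N(hidy)| = 2.
Vertex ewgz has 2 neighbors: oudd, jina.
N(vlnp) = {zlha, cxgd}, |N(vlnp)| = 2.
2-regular, N=109; a single 109-cycle (edge-transitive).
spec(A) ≈ [2.0, 1.99668, 1.98672, 1.97017, 1.94707, 1.9175, 1.88157, 1.83938, 1.79108, 1.73683, 1.67682, 1.61123, 1.54029, 1.46424, 1.38332, 1.2978, 1.20797, 1.11413, 1.01659, 0.91568, 0.81172, 0.70506, 0.59606, 0.48509, 0.3725, 0.25867, 0.14399, 0.02882, -0.08644, -0.20141, -0.31572, -0.42897, -0.5408, -0.65083, -0.7587, -0.86406, -0.96654, -1.06581, -1.16154, -1.25341, -1.34111, -1.42437, -1.50289, -1.57642, -1.64471, -1.70754, -1.76469, -1.81598, -1.86125, -1.90032, -1.93309, -1.95943, -1.97927, -1.99253, -1.99917] (distinct, 5 d.p.).
Lovász (edge-transitive): ϑ = −109·(-2*cos(pi/109))/((2)−(-2*cos(pi/109))) = 109*cos(pi/109)/(cos(pi/109) + 1).
= 54.4886801… (decimal).
Check 54 ≤ 109*cos(pi/109)/(cos(pi/109) + 1) ≤ 55: both strict.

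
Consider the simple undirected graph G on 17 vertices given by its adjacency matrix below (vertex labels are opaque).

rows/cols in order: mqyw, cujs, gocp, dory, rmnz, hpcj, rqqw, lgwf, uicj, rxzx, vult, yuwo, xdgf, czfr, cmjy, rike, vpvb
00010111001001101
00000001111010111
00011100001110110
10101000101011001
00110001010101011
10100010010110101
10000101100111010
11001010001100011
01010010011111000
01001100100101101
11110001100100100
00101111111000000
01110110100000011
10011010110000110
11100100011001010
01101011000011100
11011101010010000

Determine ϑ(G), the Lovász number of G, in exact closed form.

sqrt(17)

N(rike) = {cujs, gocp, rmnz, rqqw, lgwf, xdgf, czfr, cmjy}, |N(rike)| = 8.
N(hpcj) = {mqyw, gocp, rqqw, rxzx, yuwo, xdgf, cmjy, vpvb}, |N(hpcj)| = 8.
N(vult) = {mqyw, cujs, gocp, dory, lgwf, uicj, yuwo, cmjy}, |N(vult)| = 8.
deg(uicj) = 8; N(uicj) = {cujs, dory, rqqw, rxzx, vult, yuwo, xdgf, czfr}.
17-vertex 8-regular graph: strongly regular (17,8,3,4).
spec(A) ≈ [8.0, 1.561553, -2.561553] (distinct, 6 d.p.).
ϑ = −N·λ_min/(λ_max−λ_min) = −17·(-sqrt(17)/2 - 1/2)/(8−(-sqrt(17)/2 - 1/2)) = sqrt(17).
Numerically 4.1231056.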